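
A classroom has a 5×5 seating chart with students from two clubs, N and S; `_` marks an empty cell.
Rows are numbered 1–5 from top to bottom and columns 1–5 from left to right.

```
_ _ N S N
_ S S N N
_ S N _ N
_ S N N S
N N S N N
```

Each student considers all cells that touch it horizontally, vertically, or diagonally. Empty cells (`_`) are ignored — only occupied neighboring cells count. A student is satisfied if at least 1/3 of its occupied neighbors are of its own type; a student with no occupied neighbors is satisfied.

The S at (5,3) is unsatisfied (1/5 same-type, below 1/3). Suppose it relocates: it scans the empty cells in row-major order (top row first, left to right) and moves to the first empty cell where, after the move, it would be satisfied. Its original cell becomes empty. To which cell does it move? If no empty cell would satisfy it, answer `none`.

(1,1)

Vacating (5,3). Empty cells in order:
  (1,1): 1/1 same-type → satisfied — stop here.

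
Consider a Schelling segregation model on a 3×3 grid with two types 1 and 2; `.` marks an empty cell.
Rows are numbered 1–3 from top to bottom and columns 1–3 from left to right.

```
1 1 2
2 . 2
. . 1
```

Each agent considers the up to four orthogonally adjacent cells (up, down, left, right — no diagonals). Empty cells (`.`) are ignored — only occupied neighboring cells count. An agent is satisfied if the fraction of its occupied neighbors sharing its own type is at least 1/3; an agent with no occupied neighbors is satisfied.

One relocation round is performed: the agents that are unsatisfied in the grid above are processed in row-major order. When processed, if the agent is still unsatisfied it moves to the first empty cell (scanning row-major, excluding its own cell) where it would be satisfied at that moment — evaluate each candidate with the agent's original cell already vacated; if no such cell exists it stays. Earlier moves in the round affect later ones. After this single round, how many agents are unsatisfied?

Initially unsatisfied (in order): (2,1), (3,3).
  (2,1) → (2,2).
  (3,3) → (2,1).
Resulting grid:
1 1 2
1 2 2
. . .
All satisfied now.

0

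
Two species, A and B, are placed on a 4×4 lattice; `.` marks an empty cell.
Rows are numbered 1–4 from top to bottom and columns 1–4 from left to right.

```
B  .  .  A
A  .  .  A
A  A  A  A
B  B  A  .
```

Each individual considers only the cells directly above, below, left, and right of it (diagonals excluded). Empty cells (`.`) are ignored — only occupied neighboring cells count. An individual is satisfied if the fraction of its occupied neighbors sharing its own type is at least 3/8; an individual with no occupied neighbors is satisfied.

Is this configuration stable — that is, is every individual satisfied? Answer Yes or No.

No

(1,1)B 0/1 unhappy
(1,4)A 1/1 ok
(2,1)A 1/2 ok
(2,4)A 2/2 ok
(3,1)A 2/3 ok
(3,2)A 2/3 ok
(3,3)A 3/3 ok
(3,4)A 2/2 ok
(4,1)B 1/2 ok
(4,2)B 1/3 unhappy
(4,3)A 1/2 ok
For instance (1,1) has only 0/1 same-type neighbors, below 3/8.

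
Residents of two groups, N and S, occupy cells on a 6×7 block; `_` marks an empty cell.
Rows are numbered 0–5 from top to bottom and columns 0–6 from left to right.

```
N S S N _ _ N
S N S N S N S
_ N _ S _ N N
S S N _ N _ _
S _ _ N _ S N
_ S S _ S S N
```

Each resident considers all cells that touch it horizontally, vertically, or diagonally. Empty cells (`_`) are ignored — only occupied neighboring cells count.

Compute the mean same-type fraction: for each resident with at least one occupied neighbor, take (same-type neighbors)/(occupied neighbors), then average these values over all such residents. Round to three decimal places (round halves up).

Row 0: (0,0)N 1/3 · (0,1)S 3/5 · (0,2)S 2/5 · (0,3)N 1/4 · (0,6)N 1/2
Row 1: (1,0)S 1/4 · (1,1)N 2/6 · (1,2)S 3/7 · (1,3)N 1/5 · (1,4)S 1/5 · (1,5)N 3/5 · (1,6)S 0/4
Row 2: (2,1)N 2/6 · (2,3)S 2/5 · (2,5)N 3/5 · (2,6)N 2/3
Row 3: (3,0)S 2/3 · (3,1)S 2/4 · (3,2)N 2/4 · (3,4)N 2/4
Row 4: (4,0)S 3/3 · (4,3)N 2/4 · (4,5)S 2/5 · (4,6)N 1/3
Row 5: (5,1)S 2/2 · (5,2)S 1/2 · (5,4)S 2/3 · (5,5)S 2/4 · (5,6)N 1/3
Sum over 29 residents: 1/3 + 3/5 + 2/5 + 1/4 + 1/2 + 1/4 + 2/6 + 3/7 + 1/5 + 1/5 + 3/5 + 0/4 + 2/6 + 2/5 + 3/5 + 2/3 + 2/3 + 2/4 + 2/4 + 2/4 + 3/3 + 2/4 + 2/5 + 1/3 + 2/2 + 1/2 + 2/3 + 2/4 + 1/3 = 1417/105; mean = 1417/105 ÷ 29 = 1417/3045 = 0.465353… → 0.465.

0.465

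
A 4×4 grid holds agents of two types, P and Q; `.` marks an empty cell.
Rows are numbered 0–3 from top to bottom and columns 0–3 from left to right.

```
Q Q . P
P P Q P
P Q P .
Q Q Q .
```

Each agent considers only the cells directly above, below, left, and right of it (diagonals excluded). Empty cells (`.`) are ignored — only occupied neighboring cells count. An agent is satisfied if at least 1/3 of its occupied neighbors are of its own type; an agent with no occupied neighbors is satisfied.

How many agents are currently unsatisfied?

4

Row 0: (0,0)Q 1/2 ok · (0,1)Q 1/2 ok · (0,3)P 1/1 ok
Row 1: (1,0)P 2/3 ok · (1,1)P 1/4 unhappy · (1,2)Q 0/3 unhappy · (1,3)P 1/2 ok
Row 2: (2,0)P 1/3 ok · (2,1)Q 1/4 unhappy · (2,2)P 0/3 unhappy
Row 3: (3,0)Q 1/2 ok · (3,1)Q 3/3 ok · (3,2)Q 1/2 ok
Unsatisfied: (1,1), (1,2), (2,1), (2,2) — 4 in total.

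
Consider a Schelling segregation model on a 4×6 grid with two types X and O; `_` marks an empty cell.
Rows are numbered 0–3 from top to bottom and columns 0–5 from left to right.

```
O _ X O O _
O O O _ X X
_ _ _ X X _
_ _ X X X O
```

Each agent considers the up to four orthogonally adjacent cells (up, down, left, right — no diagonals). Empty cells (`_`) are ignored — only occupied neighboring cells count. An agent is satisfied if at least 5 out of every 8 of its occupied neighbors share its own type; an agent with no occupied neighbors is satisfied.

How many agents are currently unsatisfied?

(0,0)O 1/1 ✓
(0,2)X 0/2 ✗
(0,3)O 1/2 ✗
(0,4)O 1/2 ✗
(1,0)O 2/2 ✓
(1,1)O 2/2 ✓
(1,2)O 1/2 ✗
(1,4)X 2/3 ✓
(1,5)X 1/1 ✓
(2,3)X 2/2 ✓
(2,4)X 3/3 ✓
(3,2)X 1/1 ✓
(3,3)X 3/3 ✓
(3,4)X 2/3 ✓
(3,5)O 0/1 ✗
Unsatisfied: (0,2), (0,3), (0,4), (1,2), (3,5) — 5 in total.

5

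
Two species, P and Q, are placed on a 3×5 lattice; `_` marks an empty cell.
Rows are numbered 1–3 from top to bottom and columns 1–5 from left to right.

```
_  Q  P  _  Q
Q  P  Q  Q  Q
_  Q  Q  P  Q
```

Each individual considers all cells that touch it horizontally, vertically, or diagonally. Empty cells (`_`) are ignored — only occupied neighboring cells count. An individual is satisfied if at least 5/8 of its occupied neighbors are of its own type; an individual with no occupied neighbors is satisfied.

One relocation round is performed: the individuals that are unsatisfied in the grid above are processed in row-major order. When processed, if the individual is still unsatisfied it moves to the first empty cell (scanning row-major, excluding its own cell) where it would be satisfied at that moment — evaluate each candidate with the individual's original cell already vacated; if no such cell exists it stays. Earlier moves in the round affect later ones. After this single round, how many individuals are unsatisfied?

3

Initially unsatisfied (in order): (1,2), (1,3), (2,2), (2,3), (3,3), (3,4).
  (1,2) → (1,4).
  (1,3): no empty cell satisfies it; stays.
  (2,2): no empty cell satisfies it; stays.
  (2,3) → (3,1).
  (3,3): no empty cell satisfies it; stays.
  (3,4) → (1,2).
Resulting grid:
_ P P Q Q
Q P _ Q Q
Q Q Q _ Q
Unsatisfied now: (1,3), (2,1), (2,2).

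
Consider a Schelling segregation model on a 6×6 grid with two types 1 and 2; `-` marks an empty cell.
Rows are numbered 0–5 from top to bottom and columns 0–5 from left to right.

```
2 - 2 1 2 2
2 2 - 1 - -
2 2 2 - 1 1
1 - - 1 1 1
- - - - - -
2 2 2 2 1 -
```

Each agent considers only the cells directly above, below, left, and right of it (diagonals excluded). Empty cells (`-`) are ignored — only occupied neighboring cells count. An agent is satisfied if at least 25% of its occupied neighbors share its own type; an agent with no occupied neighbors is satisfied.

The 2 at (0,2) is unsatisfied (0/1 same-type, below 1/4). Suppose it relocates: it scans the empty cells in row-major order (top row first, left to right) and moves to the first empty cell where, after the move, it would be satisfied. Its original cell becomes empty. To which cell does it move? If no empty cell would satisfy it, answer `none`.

Vacating (0,2). Empty cells in order:
  (0,1): 2/2 same-type → satisfied — stop here.

(0,1)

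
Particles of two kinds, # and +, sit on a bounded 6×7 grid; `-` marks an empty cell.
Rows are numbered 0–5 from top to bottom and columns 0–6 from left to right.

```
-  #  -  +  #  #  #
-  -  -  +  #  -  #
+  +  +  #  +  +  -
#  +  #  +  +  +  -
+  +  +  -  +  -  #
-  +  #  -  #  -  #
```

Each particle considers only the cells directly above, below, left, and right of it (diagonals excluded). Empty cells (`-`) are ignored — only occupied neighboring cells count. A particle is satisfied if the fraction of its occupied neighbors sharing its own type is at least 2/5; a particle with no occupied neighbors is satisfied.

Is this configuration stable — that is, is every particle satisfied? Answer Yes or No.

Row 0: (0,1)# 0/0 ✓ · (0,3)+ 1/2 ✓ · (0,4)# 2/3 ✓ · (0,5)# 2/2 ✓ · (0,6)# 2/2 ✓
Row 1: (1,3)+ 1/3 ✗ · (1,4)# 1/3 ✗ · (1,6)# 1/1 ✓
Row 2: (2,0)+ 1/2 ✓ · (2,1)+ 3/3 ✓ · (2,2)+ 1/3 ✗ · (2,3)# 0/4 ✗ · (2,4)+ 2/4 ✓ · (2,5)+ 2/2 ✓
Row 3: (3,0)# 0/3 ✗ · (3,1)+ 2/4 ✓ · (3,2)# 0/4 ✗ · (3,3)+ 1/3 ✗ · (3,4)+ 4/4 ✓ · (3,5)+ 2/2 ✓
Row 4: (4,0)+ 1/2 ✓ · (4,1)+ 4/4 ✓ · (4,2)+ 1/3 ✗ · (4,4)+ 1/2 ✓ · (4,6)# 1/1 ✓
Row 5: (5,1)+ 1/2 ✓ · (5,2)# 0/2 ✗ · (5,4)# 0/1 ✗ · (5,6)# 1/1 ✓
For instance (1,3) has only 1/3 same-type neighbors, below 2/5.

No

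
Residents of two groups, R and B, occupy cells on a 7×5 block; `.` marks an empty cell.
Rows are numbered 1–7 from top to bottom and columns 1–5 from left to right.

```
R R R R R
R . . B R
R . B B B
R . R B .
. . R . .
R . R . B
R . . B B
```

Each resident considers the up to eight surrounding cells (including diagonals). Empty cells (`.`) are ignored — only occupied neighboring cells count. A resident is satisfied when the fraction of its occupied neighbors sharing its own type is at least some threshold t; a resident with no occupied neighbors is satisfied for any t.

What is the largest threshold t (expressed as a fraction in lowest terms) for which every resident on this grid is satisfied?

Row 1: (1,1)R 2/2 · (1,2)R 3/3 · (1,3)R 2/3 · (1,4)R 3/4 · (1,5)R 2/3
Row 2: (2,1)R 3/3 · (2,4)B 3/7 · (2,5)R 2/5
Row 3: (3,1)R 2/2 · (3,3)B 3/4 · (3,4)B 4/6 · (3,5)B 3/4
Row 4: (4,1)R 1/1 · (4,3)R 1/4 · (4,4)B 3/5
Row 5: (5,3)R 2/3
Row 6: (6,1)R 1/1 · (6,3)R 1/2 · (6,5)B 2/2
Row 7: (7,1)R 1/1 · (7,4)B 2/3 · (7,5)B 2/2
The smallest same-type fraction is 1/4 at (4,3), which reduces to 1/4. Any threshold above that leaves this resident unsatisfied.

1/4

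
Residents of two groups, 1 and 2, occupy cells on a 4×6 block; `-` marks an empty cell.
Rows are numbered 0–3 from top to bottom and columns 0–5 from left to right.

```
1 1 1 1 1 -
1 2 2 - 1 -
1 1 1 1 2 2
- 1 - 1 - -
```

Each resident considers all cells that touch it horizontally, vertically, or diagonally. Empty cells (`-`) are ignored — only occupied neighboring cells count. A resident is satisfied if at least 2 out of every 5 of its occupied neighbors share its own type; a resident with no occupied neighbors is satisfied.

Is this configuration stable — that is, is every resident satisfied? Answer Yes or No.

(0,0)1 2/3 satisfied
(0,1)1 3/5 satisfied
(0,2)1 2/4 satisfied
(0,3)1 3/4 satisfied
(0,4)1 2/2 satisfied
(1,0)1 4/5 satisfied
(1,1)2 1/8 not
(1,2)2 1/7 not
(1,4)1 3/5 satisfied
(2,0)1 3/4 satisfied
(2,1)1 4/6 satisfied
(2,2)1 4/6 satisfied
(2,3)1 3/5 satisfied
(2,4)2 1/4 not
(2,5)2 1/2 satisfied
(3,1)1 3/3 satisfied
(3,3)1 2/3 satisfied
For instance (1,1) has only 1/8 same-type neighbors, below 2/5.

No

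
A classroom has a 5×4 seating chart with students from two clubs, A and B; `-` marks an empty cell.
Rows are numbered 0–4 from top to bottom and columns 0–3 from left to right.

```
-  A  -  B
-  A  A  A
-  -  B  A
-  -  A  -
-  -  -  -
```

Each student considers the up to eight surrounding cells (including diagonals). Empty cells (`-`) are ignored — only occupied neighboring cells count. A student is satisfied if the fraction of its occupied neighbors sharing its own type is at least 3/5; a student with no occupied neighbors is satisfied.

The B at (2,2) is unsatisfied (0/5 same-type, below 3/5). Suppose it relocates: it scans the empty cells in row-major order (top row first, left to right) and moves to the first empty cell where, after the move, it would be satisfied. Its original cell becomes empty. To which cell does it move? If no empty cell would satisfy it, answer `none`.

Vacating (2,2). Empty cells in order:
  (0,0): 0/2 same-type → still unsatisfied.
  (0,2): 1/5 same-type → still unsatisfied.
  (1,0): 0/2 same-type → still unsatisfied.
  (2,0): 0/1 same-type → still unsatisfied.
  (2,1): 0/3 same-type → still unsatisfied.
  (3,0): 0/0 same-type → satisfied — stop here.

(3,0)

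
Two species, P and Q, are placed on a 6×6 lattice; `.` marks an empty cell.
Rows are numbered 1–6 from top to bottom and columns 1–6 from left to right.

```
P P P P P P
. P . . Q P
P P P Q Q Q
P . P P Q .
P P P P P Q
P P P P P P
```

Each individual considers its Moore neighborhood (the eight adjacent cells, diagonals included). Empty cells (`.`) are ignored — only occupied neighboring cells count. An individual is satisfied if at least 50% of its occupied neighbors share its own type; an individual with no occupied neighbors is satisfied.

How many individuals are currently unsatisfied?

Row 1: (1,1)P 2/2 ok · (1,2)P 3/3 ok · (1,3)P 3/3 ok · (1,4)P 2/3 ok · (1,5)P 3/4 ok · (1,6)P 2/3 ok
Row 2: (2,2)P 6/6 ok · (2,5)Q 3/7 unhappy · (2,6)P 2/5 unhappy
Row 3: (3,1)P 3/3 ok · (3,2)P 5/5 ok · (3,3)P 4/5 ok · (3,4)Q 3/6 ok · (3,5)Q 4/6 ok · (3,6)Q 3/4 ok
Row 4: (4,1)P 4/4 ok · (4,3)P 6/7 ok · (4,4)P 5/8 ok · (4,5)Q 4/7 ok
Row 5: (5,1)P 4/4 ok · (5,2)P 7/7 ok · (5,3)P 7/7 ok · (5,4)P 7/8 ok · (5,5)P 5/7 ok · (5,6)Q 1/4 unhappy
Row 6: (6,1)P 3/3 ok · (6,2)P 5/5 ok · (6,3)P 5/5 ok · (6,4)P 5/5 ok · (6,5)P 4/5 ok · (6,6)P 2/3 ok
Unsatisfied: (2,5), (2,6), (5,6) — 3 in total.

3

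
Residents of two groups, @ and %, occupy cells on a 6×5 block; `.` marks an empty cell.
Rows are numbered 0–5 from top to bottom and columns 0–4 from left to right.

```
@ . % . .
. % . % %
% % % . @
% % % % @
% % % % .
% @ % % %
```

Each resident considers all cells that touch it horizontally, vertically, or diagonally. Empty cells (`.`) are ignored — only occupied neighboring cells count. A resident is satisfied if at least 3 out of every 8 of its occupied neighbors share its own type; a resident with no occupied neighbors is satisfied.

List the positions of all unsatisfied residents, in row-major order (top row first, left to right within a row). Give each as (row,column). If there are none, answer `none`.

(0,0), (2,4), (3,4), (5,1)

(0,0)@ 0/1 unhappy
(0,2)% 2/2 ok
(1,1)% 4/5 ok
(1,3)% 3/4 ok
(1,4)% 1/2 ok
(2,0)% 4/4 ok
(2,1)% 6/6 ok
(2,2)% 6/6 ok
(2,4)@ 1/4 unhappy
(3,0)% 5/5 ok
(3,1)% 8/8 ok
(3,2)% 7/7 ok
(3,3)% 4/6 ok
(3,4)@ 1/3 unhappy
(4,0)% 4/5 ok
(4,1)% 7/8 ok
(4,2)% 7/8 ok
(4,3)% 6/7 ok
(5,0)% 2/3 ok
(5,1)@ 0/5 unhappy
(5,2)% 4/5 ok
(5,3)% 4/4 ok
(5,4)% 2/2 ok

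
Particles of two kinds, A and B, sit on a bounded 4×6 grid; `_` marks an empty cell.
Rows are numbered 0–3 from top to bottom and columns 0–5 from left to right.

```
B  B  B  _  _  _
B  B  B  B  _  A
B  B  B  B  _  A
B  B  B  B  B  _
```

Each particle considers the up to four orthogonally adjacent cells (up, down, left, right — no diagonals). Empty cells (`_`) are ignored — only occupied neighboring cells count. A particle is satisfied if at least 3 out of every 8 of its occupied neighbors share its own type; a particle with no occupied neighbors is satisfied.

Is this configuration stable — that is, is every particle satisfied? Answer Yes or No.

(0,0)B 2/2 satisfied
(0,1)B 3/3 satisfied
(0,2)B 2/2 satisfied
(1,0)B 3/3 satisfied
(1,1)B 4/4 satisfied
(1,2)B 4/4 satisfied
(1,3)B 2/2 satisfied
(1,5)A 1/1 satisfied
(2,0)B 3/3 satisfied
(2,1)B 4/4 satisfied
(2,2)B 4/4 satisfied
(2,3)B 3/3 satisfied
(2,5)A 1/1 satisfied
(3,0)B 2/2 satisfied
(3,1)B 3/3 satisfied
(3,2)B 3/3 satisfied
(3,3)B 3/3 satisfied
(3,4)B 1/1 satisfied
All meet the threshold, so the configuration is stable.

Yes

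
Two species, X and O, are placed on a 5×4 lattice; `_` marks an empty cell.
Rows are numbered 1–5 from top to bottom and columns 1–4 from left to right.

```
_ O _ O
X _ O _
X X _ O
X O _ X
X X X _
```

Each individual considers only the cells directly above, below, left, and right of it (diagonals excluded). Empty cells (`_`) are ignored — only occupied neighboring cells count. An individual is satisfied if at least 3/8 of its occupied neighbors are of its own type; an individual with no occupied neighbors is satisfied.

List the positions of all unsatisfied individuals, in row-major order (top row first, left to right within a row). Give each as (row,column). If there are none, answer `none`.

(3,4), (4,2), (4,4)

(1,2)O 0/0 ✓
(1,4)O 0/0 ✓
(2,1)X 1/1 ✓
(2,3)O 0/0 ✓
(3,1)X 3/3 ✓
(3,2)X 1/2 ✓
(3,4)O 0/1 ✗
(4,1)X 2/3 ✓
(4,2)O 0/3 ✗
(4,4)X 0/1 ✗
(5,1)X 2/2 ✓
(5,2)X 2/3 ✓
(5,3)X 1/1 ✓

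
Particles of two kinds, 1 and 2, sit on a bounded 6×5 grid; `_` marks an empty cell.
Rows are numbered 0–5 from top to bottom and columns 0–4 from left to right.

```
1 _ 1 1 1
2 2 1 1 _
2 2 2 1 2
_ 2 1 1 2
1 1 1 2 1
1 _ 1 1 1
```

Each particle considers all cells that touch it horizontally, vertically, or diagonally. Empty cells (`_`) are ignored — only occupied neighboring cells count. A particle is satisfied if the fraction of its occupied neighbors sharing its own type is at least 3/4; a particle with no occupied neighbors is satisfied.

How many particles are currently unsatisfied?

17

(0,0)1 0/2 ✗
(0,2)1 3/4 ✓
(0,3)1 4/4 ✓
(0,4)1 2/2 ✓
(1,0)2 3/4 ✓
(1,1)2 4/7 ✗
(1,2)1 4/7 ✗
(1,3)1 5/7 ✗
(2,0)2 4/4 ✓
(2,1)2 5/7 ✗
(2,2)2 3/8 ✗
(2,3)1 4/7 ✗
(2,4)2 1/4 ✗
(3,1)2 3/7 ✗
(3,2)1 4/8 ✗
(3,3)1 4/8 ✗
(3,4)2 2/5 ✗
(4,0)1 2/3 ✗
(4,1)1 5/6 ✓
(4,2)1 5/7 ✗
(4,3)2 1/8 ✗
(4,4)1 3/5 ✗
(5,0)1 2/2 ✓
(5,2)1 3/4 ✓
(5,3)1 4/5 ✓
(5,4)1 2/3 ✗
Unsatisfied: (0,0), (1,1), (1,2), (1,3), (2,1), (2,2), (2,3), (2,4), (3,1), (3,2), (3,3), (3,4), (4,0), (4,2), (4,3), (4,4), (5,4) — 17 in total.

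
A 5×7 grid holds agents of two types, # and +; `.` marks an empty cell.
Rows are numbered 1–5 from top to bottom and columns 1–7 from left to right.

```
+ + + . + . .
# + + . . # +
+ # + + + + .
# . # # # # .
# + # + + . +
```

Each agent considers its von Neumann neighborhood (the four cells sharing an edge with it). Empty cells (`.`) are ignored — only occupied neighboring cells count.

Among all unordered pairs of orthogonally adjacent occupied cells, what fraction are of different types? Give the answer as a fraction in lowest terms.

Scan each occupied cell's neighbors to the right and below so each pair is counted once.
From row 1: 1 unlike of 5 pairs (running 1/5).
From row 2: 5 unlike of 7 pairs (running 6/12).
From row 3: 7 unlike of 10 pairs (running 13/22).
From row 4: 2 unlike of 7 pairs (running 15/29).
From row 5: 3 unlike of 4 pairs (running 18/33).
Total adjacent occupied pairs: 33; unlike-type pairs: 18.
18/33 reduces to 6/11.

6/11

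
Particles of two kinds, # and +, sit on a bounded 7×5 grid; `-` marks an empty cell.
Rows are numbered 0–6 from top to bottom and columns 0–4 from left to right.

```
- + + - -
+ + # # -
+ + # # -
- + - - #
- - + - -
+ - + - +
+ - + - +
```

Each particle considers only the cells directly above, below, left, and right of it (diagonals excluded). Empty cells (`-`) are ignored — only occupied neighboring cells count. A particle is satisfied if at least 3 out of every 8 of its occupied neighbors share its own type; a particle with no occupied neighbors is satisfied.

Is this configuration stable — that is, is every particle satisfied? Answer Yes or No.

(0,1)+ 2/2 satisfied
(0,2)+ 1/2 satisfied
(1,0)+ 2/2 satisfied
(1,1)+ 3/4 satisfied
(1,2)# 2/4 satisfied
(1,3)# 2/2 satisfied
(2,0)+ 2/2 satisfied
(2,1)+ 3/4 satisfied
(2,2)# 2/3 satisfied
(2,3)# 2/2 satisfied
(3,1)+ 1/1 satisfied
(3,4)# 0/0 satisfied
(4,2)+ 1/1 satisfied
(5,0)+ 1/1 satisfied
(5,2)+ 2/2 satisfied
(5,4)+ 1/1 satisfied
(6,0)+ 1/1 satisfied
(6,2)+ 1/1 satisfied
(6,4)+ 1/1 satisfied
All meet the threshold, so the configuration is stable.

Yes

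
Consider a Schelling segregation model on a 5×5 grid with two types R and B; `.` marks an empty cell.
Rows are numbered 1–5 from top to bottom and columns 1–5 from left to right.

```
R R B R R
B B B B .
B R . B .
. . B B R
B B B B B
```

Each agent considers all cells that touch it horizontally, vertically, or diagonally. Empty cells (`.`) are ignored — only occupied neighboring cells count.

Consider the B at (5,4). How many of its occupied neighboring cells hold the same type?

4

Occupied neighbors of (5,4): (4,3)=B, (4,4)=B, (4,5)=R, (5,3)=B, (5,5)=B.
Same type (B): 4 of 5.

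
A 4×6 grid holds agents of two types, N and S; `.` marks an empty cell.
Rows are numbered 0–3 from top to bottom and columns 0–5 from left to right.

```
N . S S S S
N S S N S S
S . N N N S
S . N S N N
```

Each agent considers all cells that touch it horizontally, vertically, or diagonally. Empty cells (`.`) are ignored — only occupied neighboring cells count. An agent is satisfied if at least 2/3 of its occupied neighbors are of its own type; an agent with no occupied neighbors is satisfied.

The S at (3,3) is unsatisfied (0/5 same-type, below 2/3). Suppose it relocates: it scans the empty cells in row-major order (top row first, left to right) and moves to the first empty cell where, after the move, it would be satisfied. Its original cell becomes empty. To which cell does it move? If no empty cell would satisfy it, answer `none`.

none

Vacating (3,3). Empty cells in order:
  (0,1): 3/5 same-type → still unsatisfied.
  (2,1): 4/7 same-type → still unsatisfied.
  (3,1): 2/4 same-type → still unsatisfied.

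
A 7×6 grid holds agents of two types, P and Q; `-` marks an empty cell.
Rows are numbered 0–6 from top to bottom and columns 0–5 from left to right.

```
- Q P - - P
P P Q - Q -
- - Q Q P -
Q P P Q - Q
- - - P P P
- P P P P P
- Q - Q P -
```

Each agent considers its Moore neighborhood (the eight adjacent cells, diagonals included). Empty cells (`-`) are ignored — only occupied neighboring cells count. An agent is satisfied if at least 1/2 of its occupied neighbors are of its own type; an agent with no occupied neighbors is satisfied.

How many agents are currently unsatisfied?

13

(0,1)Q 1/4 ✗
(0,2)P 1/3 ✗
(0,5)P 0/1 ✗
(1,0)P 1/2 ✓
(1,1)P 2/5 ✗
(1,2)Q 3/5 ✓
(1,4)Q 1/3 ✗
(2,2)Q 3/6 ✓
(2,3)Q 4/6 ✓
(2,4)P 0/4 ✗
(3,0)Q 0/1 ✗
(3,1)P 1/3 ✗
(3,2)P 2/5 ✗
(3,3)Q 2/6 ✗
(3,5)Q 0/3 ✗
(4,3)P 5/6 ✓
(4,4)P 5/7 ✓
(4,5)P 3/4 ✓
(5,1)P 1/2 ✓
(5,2)P 3/5 ✓
(5,3)P 5/6 ✓
(5,4)P 6/7 ✓
(5,5)P 4/4 ✓
(6,1)Q 0/2 ✗
(6,3)Q 0/4 ✗
(6,4)P 3/4 ✓
Unsatisfied: (0,1), (0,2), (0,5), (1,1), (1,4), (2,4), (3,0), (3,1), (3,2), (3,3), (3,5), (6,1), (6,3) — 13 in total.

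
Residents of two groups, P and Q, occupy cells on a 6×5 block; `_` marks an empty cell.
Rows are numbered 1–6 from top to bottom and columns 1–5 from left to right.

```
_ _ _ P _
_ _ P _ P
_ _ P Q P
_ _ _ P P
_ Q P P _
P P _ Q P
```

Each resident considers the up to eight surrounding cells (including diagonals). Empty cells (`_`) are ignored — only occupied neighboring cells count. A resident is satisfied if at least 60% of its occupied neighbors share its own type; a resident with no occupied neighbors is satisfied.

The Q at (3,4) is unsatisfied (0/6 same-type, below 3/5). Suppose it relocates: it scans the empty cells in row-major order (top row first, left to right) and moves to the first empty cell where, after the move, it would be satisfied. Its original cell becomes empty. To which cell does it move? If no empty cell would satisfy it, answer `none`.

(1,1)

Vacating (3,4). Empty cells in order:
  (1,1): 0/0 same-type → satisfied — stop here.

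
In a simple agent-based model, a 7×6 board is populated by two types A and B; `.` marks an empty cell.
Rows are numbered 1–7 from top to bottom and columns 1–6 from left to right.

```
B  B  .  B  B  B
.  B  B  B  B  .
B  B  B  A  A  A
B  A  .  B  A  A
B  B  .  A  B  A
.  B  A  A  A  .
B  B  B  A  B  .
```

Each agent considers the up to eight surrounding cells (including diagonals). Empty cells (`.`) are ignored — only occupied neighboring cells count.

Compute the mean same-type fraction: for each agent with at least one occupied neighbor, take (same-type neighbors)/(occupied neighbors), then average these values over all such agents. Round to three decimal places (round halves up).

0.673

Row 1: (1,1)B 2/2 · (1,2)B 3/3 · (1,4)B 4/4 · (1,5)B 4/4 · (1,6)B 2/2
Row 2: (2,2)B 6/6 · (2,3)B 6/7 · (2,4)B 5/7 · (2,5)B 4/7
Row 3: (3,1)B 3/4 · (3,2)B 5/6 · (3,3)B 5/7 · (3,4)A 2/7 · (3,5)A 4/7 · (3,6)A 3/4
Row 4: (4,1)B 4/5 · (4,2)A 0/6 · (4,4)B 2/6 · (4,5)A 6/8 · (4,6)A 4/5
Row 5: (5,1)B 3/4 · (5,2)B 3/5 · (5,4)A 4/6 · (5,5)B 1/7 · (5,6)A 3/4
Row 6: (6,2)B 5/6 · (6,3)A 3/7 · (6,4)A 4/7 · (6,5)A 4/6
Row 7: (7,1)B 2/2 · (7,2)B 3/4 · (7,3)B 2/5 · (7,4)A 3/5 · (7,5)B 0/3
Sum over 34 agents: 2/2 + 3/3 + 4/4 + 4/4 + 2/2 + 6/6 + 6/7 + 5/7 + 4/7 + 3/4 + 5/6 + 5/7 + 2/7 + 4/7 + 3/4 + 4/5 + 0/6 + 2/6 + 6/8 + 4/5 + 3/4 + 3/5 + 4/6 + 1/7 + 3/4 + 5/6 + 3/7 + 4/7 + 4/6 + 2/2 + 3/4 + 2/5 + 3/5 + 0/3 = 4807/210; mean = 4807/210 ÷ 34 = 4807/7140 = 0.673249… → 0.673.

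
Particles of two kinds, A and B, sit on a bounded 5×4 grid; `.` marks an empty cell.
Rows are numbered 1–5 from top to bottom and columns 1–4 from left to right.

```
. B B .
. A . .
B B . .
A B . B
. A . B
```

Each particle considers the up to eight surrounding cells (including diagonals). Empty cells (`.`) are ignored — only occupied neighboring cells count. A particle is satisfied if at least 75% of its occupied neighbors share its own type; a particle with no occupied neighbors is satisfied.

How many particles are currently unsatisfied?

8

Row 1: (1,2)B 1/2 ✗ · (1,3)B 1/2 ✗
Row 2: (2,2)A 0/4 ✗
Row 3: (3,1)B 2/4 ✗ · (3,2)B 2/4 ✗
Row 4: (4,1)A 1/4 ✗ · (4,2)B 2/4 ✗ · (4,4)B 1/1 ✓
Row 5: (5,2)A 1/2 ✗ · (5,4)B 1/1 ✓
Unsatisfied: (1,2), (1,3), (2,2), (3,1), (3,2), (4,1), (4,2), (5,2) — 8 in total.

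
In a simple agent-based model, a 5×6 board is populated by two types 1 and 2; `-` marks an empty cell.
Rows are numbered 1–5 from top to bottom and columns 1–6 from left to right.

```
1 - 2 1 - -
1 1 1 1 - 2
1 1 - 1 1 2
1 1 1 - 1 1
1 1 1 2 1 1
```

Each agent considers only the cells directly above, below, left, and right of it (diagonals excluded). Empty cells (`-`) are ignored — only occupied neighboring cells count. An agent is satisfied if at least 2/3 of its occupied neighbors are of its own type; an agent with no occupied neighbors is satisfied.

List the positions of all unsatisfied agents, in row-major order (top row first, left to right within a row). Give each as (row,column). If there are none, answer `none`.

Row 1: (1,1)1 1/1 satisfied · (1,3)2 0/2 not · (1,4)1 1/2 not
Row 2: (2,1)1 3/3 satisfied · (2,2)1 3/3 satisfied · (2,3)1 2/3 satisfied · (2,4)1 3/3 satisfied · (2,6)2 1/1 satisfied
Row 3: (3,1)1 3/3 satisfied · (3,2)1 3/3 satisfied · (3,4)1 2/2 satisfied · (3,5)1 2/3 satisfied · (3,6)2 1/3 not
Row 4: (4,1)1 3/3 satisfied · (4,2)1 4/4 satisfied · (4,3)1 2/2 satisfied · (4,5)1 3/3 satisfied · (4,6)1 2/3 satisfied
Row 5: (5,1)1 2/2 satisfied · (5,2)1 3/3 satisfied · (5,3)1 2/3 satisfied · (5,4)2 0/2 not · (5,5)1 2/3 satisfied · (5,6)1 2/2 satisfied

(1,3), (1,4), (3,6), (5,4)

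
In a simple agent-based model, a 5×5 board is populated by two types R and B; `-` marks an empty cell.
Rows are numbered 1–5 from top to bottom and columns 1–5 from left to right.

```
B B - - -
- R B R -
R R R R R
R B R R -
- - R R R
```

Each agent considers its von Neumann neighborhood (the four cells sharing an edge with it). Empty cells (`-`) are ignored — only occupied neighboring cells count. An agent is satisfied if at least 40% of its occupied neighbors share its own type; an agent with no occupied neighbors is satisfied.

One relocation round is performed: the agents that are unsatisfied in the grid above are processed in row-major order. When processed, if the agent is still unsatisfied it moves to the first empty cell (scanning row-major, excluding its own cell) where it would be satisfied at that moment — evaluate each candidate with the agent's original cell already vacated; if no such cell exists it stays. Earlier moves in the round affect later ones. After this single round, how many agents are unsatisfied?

Initially unsatisfied (in order): (2,2), (2,3), (4,2).
  (2,2) → (1,4).
  (2,3) → (1,3).
  (4,2) → (2,1).
Resulting grid:
B B B R -
B - - R -
R R R R R
R - R R -
- - R R R
All satisfied now.

0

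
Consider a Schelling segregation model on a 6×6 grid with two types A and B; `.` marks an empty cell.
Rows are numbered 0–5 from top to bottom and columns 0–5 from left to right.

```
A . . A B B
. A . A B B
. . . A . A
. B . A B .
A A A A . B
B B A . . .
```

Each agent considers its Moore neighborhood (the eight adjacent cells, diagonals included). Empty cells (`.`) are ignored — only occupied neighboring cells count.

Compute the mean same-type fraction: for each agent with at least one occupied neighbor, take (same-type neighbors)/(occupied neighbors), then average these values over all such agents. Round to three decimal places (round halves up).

0.548

(0,0)A 1/1
(0,3)A 1/3
(0,4)B 3/5
(0,5)B 3/3
(1,1)A 1/1
(1,3)A 2/4
(1,4)B 3/7
(1,5)B 3/4
(2,3)A 2/4
(2,5)A 0/3
(3,1)B 0/3
(3,3)A 3/4
(3,4)B 1/5
(4,0)A 1/4
(4,1)A 3/6
(4,2)A 4/6
(4,3)A 3/4
(4,5)B 1/1
(5,0)B 1/3
(5,1)B 1/5
(5,2)A 3/4
Sum over 21 agents: 1/1 + 1/3 + 3/5 + 3/3 + 1/1 + 2/4 + 3/7 + 3/4 + 2/4 + 0/3 + 0/3 + 3/4 + 1/5 + 1/4 + 3/6 + 4/6 + 3/4 + 1/1 + 1/3 + 1/5 + 3/4 = 967/84; mean = 967/84 ÷ 21 = 967/1764 = 0.548185… → 0.548.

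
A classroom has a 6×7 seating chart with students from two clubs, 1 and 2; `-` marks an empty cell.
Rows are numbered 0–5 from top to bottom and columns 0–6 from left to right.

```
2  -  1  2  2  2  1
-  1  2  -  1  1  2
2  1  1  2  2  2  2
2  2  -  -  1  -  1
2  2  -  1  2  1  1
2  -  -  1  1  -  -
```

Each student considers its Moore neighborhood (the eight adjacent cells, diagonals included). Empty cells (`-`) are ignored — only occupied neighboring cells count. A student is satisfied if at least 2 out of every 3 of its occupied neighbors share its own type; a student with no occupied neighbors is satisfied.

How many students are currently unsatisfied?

21

(0,0)2 0/1 not
(0,2)1 1/3 not
(0,3)2 2/4 not
(0,4)2 2/4 not
(0,5)2 2/5 not
(0,6)1 1/3 not
(1,1)1 3/6 not
(1,2)2 2/6 not
(1,4)1 1/7 not
(1,5)1 2/8 not
(1,6)2 3/5 not
(2,0)2 2/4 not
(2,1)1 2/6 not
(2,2)1 2/5 not
(2,3)2 2/5 not
(2,4)2 2/5 not
(2,5)2 3/7 not
(2,6)2 2/4 not
(3,0)2 4/5 satisfied
(3,1)2 4/6 satisfied
(3,4)1 2/6 not
(3,6)1 2/4 not
(4,0)2 4/4 satisfied
(4,1)2 4/4 satisfied
(4,3)1 3/4 satisfied
(4,4)2 0/5 not
(4,5)1 4/5 satisfied
(4,6)1 2/2 satisfied
(5,0)2 2/2 satisfied
(5,3)1 2/3 satisfied
(5,4)1 3/4 satisfied
Unsatisfied: (0,0), (0,2), (0,3), (0,4), (0,5), (0,6), (1,1), (1,2), (1,4), (1,5), (1,6), (2,0), (2,1), (2,2), (2,3), (2,4), (2,5), (2,6), (3,4), (3,6), (4,4) — 21 in total.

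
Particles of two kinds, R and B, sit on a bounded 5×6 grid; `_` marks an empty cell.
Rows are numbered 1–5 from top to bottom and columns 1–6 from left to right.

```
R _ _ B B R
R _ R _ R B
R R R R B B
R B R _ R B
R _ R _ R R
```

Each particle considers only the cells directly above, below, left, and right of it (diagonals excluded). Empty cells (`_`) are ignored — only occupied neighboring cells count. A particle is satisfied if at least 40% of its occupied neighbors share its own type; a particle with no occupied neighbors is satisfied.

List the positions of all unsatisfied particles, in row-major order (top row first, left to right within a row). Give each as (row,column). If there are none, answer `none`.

Row 1: (1,1)R 1/1 ✓ · (1,4)B 1/1 ✓ · (1,5)B 1/3 ✗ · (1,6)R 0/2 ✗
Row 2: (2,1)R 2/2 ✓ · (2,3)R 1/1 ✓ · (2,5)R 0/3 ✗ · (2,6)B 1/3 ✗
Row 3: (3,1)R 3/3 ✓ · (3,2)R 2/3 ✓ · (3,3)R 4/4 ✓ · (3,4)R 1/2 ✓ · (3,5)B 1/4 ✗ · (3,6)B 3/3 ✓
Row 4: (4,1)R 2/3 ✓ · (4,2)B 0/3 ✗ · (4,3)R 2/3 ✓ · (4,5)R 1/3 ✗ · (4,6)B 1/3 ✗
Row 5: (5,1)R 1/1 ✓ · (5,3)R 1/1 ✓ · (5,5)R 2/2 ✓ · (5,6)R 1/2 ✓

(1,5), (1,6), (2,5), (2,6), (3,5), (4,2), (4,5), (4,6)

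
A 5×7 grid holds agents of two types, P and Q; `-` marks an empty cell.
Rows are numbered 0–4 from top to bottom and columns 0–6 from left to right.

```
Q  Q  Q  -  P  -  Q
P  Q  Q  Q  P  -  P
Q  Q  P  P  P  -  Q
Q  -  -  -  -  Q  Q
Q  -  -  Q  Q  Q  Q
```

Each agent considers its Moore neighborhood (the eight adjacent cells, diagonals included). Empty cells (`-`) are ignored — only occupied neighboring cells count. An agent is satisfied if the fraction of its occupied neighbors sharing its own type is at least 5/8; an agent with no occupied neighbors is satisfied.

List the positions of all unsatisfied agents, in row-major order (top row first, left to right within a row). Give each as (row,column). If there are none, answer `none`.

(0,0)Q 2/3 ok
(0,1)Q 4/5 ok
(0,2)Q 4/4 ok
(0,4)P 1/2 unhappy
(0,6)Q 0/1 unhappy
(1,0)P 0/5 unhappy
(1,1)Q 6/8 ok
(1,2)Q 5/7 ok
(1,3)Q 2/7 unhappy
(1,4)P 3/4 ok
(1,6)P 0/2 unhappy
(2,0)Q 3/4 ok
(2,1)Q 4/6 ok
(2,2)P 1/5 unhappy
(2,3)P 3/5 unhappy
(2,4)P 2/4 unhappy
(2,6)Q 2/3 ok
(3,0)Q 3/3 ok
(3,5)Q 5/6 ok
(3,6)Q 4/4 ok
(4,0)Q 1/1 ok
(4,3)Q 1/1 ok
(4,4)Q 3/3 ok
(4,5)Q 4/4 ok
(4,6)Q 3/3 ok

(0,4), (0,6), (1,0), (1,3), (1,6), (2,2), (2,3), (2,4)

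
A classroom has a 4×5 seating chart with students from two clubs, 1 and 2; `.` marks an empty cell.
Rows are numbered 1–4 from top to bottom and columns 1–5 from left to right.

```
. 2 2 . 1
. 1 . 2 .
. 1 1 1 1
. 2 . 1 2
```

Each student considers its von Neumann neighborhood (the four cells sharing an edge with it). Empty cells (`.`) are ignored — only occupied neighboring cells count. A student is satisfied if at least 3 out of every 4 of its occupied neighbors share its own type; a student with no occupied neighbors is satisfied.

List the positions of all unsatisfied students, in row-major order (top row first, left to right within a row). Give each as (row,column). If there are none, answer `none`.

(1,2), (2,2), (2,4), (3,2), (3,5), (4,2), (4,4), (4,5)

(1,2)2 1/2 unhappy
(1,3)2 1/1 ok
(1,5)1 0/0 ok
(2,2)1 1/2 unhappy
(2,4)2 0/1 unhappy
(3,2)1 2/3 unhappy
(3,3)1 2/2 ok
(3,4)1 3/4 ok
(3,5)1 1/2 unhappy
(4,2)2 0/1 unhappy
(4,4)1 1/2 unhappy
(4,5)2 0/2 unhappy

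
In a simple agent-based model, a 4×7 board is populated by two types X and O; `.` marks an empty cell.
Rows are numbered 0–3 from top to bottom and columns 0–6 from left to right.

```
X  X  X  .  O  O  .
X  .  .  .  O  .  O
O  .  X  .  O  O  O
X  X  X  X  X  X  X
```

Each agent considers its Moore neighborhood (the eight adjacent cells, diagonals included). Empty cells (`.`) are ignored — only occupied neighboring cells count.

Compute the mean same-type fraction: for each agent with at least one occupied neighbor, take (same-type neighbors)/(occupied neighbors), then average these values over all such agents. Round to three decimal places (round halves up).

0.719

Row 0: (0,0)X 2/2 · (0,1)X 3/3 · (0,2)X 1/1 · (0,4)O 2/2 · (0,5)O 3/3
Row 1: (1,0)X 2/3 · (1,4)O 4/4 · (1,6)O 3/3
Row 2: (2,0)O 0/3 · (2,2)X 3/3 · (2,4)O 2/5 · (2,5)O 4/7 · (2,6)O 2/4
Row 3: (3,0)X 1/2 · (3,1)X 3/4 · (3,2)X 3/3 · (3,3)X 3/4 · (3,4)X 2/4 · (3,5)X 2/5 · (3,6)X 1/3
Sum over 20 agents: 2/2 + 3/3 + 1/1 + 2/2 + 3/3 + 2/3 + 4/4 + 3/3 + 0/3 + 3/3 + 2/5 + 4/7 + 2/4 + 1/2 + 3/4 + 3/3 + 3/4 + 2/4 + 2/5 + 1/3 = 503/35; mean = 503/35 ÷ 20 = 503/700 = 0.718571… → 0.719.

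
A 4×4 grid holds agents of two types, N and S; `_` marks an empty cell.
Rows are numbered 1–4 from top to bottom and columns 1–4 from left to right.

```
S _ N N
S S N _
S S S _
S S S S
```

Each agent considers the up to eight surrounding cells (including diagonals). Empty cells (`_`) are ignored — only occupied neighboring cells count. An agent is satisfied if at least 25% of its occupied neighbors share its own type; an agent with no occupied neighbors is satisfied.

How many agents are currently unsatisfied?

Row 1: (1,1)S 2/2 ✓ · (1,3)N 2/3 ✓ · (1,4)N 2/2 ✓
Row 2: (2,1)S 4/4 ✓ · (2,2)S 5/7 ✓ · (2,3)N 2/5 ✓
Row 3: (3,1)S 5/5 ✓ · (3,2)S 7/8 ✓ · (3,3)S 5/6 ✓
Row 4: (4,1)S 3/3 ✓ · (4,2)S 5/5 ✓ · (4,3)S 4/4 ✓ · (4,4)S 2/2 ✓
Every one meets the threshold.

0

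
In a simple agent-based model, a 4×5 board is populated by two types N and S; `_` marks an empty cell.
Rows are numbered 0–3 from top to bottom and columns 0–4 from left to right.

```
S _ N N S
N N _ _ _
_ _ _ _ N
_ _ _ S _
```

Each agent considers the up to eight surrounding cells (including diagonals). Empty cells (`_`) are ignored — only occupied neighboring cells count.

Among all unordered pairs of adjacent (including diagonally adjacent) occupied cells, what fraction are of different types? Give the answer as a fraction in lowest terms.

Scan each occupied cell's neighbors to the right and below (and the two forward diagonals) so each pair is counted once.
Row 0: S(0,0)–N(1,0)≠ S(0,0)–N(1,1)≠ N(0,2)–N(0,3)= N(0,2)–N(1,1)= N(0,3)–S(0,4)≠  → 3/5 unlike.
Row 1: N(1,0)–N(1,1)=  → 0/1 unlike.
Row 2: N(2,4)–S(3,3)≠  → 1/1 unlike.
Total adjacent occupied pairs: 7; unlike-type pairs: 4.
4/7 is already in lowest terms.

4/7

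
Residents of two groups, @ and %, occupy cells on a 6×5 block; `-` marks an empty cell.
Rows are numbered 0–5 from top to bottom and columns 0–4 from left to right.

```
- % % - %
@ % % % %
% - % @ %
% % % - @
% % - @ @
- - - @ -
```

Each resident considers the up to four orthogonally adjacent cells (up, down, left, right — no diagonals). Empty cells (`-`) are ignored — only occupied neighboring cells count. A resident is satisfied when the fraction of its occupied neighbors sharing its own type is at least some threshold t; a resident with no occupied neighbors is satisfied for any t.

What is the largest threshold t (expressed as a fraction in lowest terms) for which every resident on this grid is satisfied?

(0,1)% 2/2
(0,2)% 2/2
(0,4)% 1/1
(1,0)@ 0/2
(1,1)% 2/3
(1,2)% 4/4
(1,3)% 2/3
(1,4)% 3/3
(2,0)% 1/2
(2,2)% 2/3
(2,3)@ 0/3
(2,4)% 1/3
(3,0)% 3/3
(3,1)% 3/3
(3,2)% 2/2
(3,4)@ 1/2
(4,0)% 2/2
(4,1)% 2/2
(4,3)@ 2/2
(4,4)@ 2/2
(5,3)@ 1/1
The smallest same-type fraction is 0/2 at (1,0), which reduces to 0/1. Any threshold above that leaves this resident unsatisfied.

0/1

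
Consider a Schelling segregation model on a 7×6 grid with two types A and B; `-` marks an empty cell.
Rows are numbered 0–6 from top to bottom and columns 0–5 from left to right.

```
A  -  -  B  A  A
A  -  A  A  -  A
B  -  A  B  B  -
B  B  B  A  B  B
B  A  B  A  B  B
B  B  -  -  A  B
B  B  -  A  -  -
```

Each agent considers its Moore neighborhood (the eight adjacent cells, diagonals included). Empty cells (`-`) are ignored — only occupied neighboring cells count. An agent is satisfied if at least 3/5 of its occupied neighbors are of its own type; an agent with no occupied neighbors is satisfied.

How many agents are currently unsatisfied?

14

Row 0: (0,0)A 1/1 satisfied · (0,3)B 0/3 not · (0,4)A 3/4 satisfied · (0,5)A 2/2 satisfied
Row 1: (1,0)A 1/2 not · (1,2)A 2/4 not · (1,3)A 3/6 not · (1,5)A 2/3 satisfied
Row 2: (2,0)B 2/3 satisfied · (2,2)A 3/6 not · (2,3)B 3/7 not · (2,4)B 3/6 not
Row 3: (3,0)B 3/4 satisfied · (3,1)B 5/7 satisfied · (3,2)B 3/7 not · (3,3)A 2/8 not · (3,4)B 5/7 satisfied · (3,5)B 4/4 satisfied
Row 4: (4,0)B 4/5 satisfied · (4,1)A 0/7 not · (4,2)B 3/6 not · (4,3)A 2/6 not · (4,4)B 4/7 not · (4,5)B 4/5 satisfied
Row 5: (5,0)B 4/5 satisfied · (5,1)B 5/6 satisfied · (5,4)A 2/5 not · (5,5)B 2/3 satisfied
Row 6: (6,0)B 3/3 satisfied · (6,1)B 3/3 satisfied · (6,3)A 1/1 satisfied
Unsatisfied: (0,3), (1,0), (1,2), (1,3), (2,2), (2,3), (2,4), (3,2), (3,3), (4,1), (4,2), (4,3), (4,4), (5,4) — 14 in total.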